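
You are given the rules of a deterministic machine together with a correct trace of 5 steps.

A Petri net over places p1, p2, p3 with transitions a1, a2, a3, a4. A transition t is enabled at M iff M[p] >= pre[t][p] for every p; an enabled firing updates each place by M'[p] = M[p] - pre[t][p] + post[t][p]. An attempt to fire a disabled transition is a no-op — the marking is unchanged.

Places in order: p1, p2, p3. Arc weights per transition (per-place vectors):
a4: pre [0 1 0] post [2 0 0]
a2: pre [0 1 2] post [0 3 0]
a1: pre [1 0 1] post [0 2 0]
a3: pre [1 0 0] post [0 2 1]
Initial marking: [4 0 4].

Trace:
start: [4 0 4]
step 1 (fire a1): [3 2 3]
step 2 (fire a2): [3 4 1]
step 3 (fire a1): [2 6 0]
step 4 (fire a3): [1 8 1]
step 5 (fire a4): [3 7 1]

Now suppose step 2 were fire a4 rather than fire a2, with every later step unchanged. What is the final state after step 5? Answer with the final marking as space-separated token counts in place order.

(re-executing from step 2 with the substitution; state before step 2: [3 2 3])
step 2 (fire a4): [5 1 3]
step 3 (fire a1): [4 3 2]
step 4 (fire a3): [3 5 3]
step 5 (fire a4): [5 4 3]

5 4 3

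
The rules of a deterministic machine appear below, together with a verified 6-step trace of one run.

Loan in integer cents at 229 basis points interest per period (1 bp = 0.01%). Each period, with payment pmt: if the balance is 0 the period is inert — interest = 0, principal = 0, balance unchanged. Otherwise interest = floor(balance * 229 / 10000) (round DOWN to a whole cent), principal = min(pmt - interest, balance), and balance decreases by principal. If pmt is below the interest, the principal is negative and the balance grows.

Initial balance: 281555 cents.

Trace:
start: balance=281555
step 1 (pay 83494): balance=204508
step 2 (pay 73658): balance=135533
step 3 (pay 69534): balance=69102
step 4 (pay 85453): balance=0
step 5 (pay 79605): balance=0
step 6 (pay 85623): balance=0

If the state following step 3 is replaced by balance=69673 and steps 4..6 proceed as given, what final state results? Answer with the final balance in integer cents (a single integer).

0

state after step 3 := balance=69673
step 4 (pay 85453): balance=0
step 5 (pay 79605): balance=0
step 6 (pay 85623): balance=0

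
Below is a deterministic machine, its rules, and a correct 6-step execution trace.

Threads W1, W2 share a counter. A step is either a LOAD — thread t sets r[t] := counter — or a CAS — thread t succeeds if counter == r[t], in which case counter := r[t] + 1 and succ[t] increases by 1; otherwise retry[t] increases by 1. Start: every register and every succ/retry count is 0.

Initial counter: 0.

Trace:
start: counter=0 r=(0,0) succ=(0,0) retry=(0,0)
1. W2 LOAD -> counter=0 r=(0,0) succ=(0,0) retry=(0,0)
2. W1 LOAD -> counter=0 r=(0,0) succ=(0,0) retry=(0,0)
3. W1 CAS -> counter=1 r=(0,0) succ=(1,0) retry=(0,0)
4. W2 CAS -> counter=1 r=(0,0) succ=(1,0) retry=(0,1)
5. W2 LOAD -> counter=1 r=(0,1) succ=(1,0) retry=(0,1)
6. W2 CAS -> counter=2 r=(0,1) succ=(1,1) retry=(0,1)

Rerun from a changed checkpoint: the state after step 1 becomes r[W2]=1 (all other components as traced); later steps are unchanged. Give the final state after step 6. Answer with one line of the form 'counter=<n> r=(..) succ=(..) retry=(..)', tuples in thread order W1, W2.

counter=3 r=(0,2) succ=(1,2) retry=(0,0)

state after step 1 := counter=0 r=(0,1) succ=(0,0) retry=(0,0)
2. W1 LOAD -> counter=0 r=(0,1) succ=(0,0) retry=(0,0)
3. W1 CAS -> counter=1 r=(0,1) succ=(1,0) retry=(0,0)
4. W2 CAS -> counter=2 r=(0,1) succ=(1,1) retry=(0,0)
5. W2 LOAD -> counter=2 r=(0,2) succ=(1,1) retry=(0,0)
6. W2 CAS -> counter=3 r=(0,2) succ=(1,2) retry=(0,0)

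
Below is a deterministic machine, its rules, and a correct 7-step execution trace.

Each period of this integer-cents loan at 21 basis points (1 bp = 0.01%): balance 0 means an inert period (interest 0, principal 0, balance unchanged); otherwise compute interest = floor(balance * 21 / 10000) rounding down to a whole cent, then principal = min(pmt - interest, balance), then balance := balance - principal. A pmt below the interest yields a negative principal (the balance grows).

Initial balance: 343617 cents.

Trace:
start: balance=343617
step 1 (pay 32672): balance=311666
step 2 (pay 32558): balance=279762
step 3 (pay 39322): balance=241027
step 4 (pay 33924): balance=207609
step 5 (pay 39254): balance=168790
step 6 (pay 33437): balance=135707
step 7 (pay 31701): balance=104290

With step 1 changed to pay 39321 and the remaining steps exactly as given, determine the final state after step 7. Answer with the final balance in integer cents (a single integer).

(re-executing from step 1 with the substitution; state before step 1: balance=343617)
step 1 (pay 39321): balance=305017
step 2 (pay 32558): balance=273099
step 3 (pay 39322): balance=234350
step 4 (pay 33924): balance=200918
step 5 (pay 39254): balance=162085
step 6 (pay 33437): balance=128988
step 7 (pay 31701): balance=97557

97557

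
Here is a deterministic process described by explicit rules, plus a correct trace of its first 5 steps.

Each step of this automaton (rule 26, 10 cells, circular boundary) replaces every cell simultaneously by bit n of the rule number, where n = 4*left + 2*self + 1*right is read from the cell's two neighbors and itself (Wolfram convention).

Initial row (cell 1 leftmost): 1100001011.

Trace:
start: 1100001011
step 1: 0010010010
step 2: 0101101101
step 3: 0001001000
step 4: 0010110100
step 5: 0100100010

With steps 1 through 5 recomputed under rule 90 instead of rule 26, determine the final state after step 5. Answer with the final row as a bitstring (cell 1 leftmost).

0110111111

(re-executing steps 1..5 under rule 90; state before step 1: 1100001011)
step 1: 0110010010
step 2: 1111101101
step 3: 0000101101
step 4: 1001001100
step 5: 0110111111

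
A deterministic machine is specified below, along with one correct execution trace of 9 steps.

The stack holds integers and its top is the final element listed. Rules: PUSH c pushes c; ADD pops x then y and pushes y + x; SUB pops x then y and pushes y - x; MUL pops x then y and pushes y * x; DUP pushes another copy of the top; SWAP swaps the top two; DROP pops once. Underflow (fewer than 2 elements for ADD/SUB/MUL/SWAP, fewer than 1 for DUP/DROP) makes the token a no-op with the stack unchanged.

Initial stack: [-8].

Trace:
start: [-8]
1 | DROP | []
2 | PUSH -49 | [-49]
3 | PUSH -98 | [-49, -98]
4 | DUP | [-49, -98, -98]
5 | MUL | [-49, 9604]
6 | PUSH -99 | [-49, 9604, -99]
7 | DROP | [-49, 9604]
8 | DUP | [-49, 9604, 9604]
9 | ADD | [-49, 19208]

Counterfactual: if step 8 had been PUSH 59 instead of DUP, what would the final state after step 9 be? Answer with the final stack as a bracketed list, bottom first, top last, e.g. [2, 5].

(re-executing from step 8 with the substitution; state before step 8: [-49, 9604])
8 | PUSH 59 | [-49, 9604, 59]
9 | ADD | [-49, 9663]

[-49, 9663]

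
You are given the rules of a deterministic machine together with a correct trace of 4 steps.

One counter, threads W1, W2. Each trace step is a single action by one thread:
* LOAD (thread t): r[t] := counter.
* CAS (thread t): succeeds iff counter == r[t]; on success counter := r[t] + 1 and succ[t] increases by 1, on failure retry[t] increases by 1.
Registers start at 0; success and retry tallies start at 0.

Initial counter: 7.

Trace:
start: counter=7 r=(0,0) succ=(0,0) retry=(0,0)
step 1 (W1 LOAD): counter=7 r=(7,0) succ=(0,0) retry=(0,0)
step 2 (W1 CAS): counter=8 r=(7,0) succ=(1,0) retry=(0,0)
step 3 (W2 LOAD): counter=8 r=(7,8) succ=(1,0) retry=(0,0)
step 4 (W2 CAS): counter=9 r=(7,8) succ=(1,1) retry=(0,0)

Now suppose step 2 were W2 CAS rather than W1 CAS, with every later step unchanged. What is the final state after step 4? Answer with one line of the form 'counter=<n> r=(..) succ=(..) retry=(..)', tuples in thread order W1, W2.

(re-executing from step 2 with the substitution; state before step 2: counter=7 r=(7,0) succ=(0,0) retry=(0,0))
step 2 (W2 CAS): counter=7 r=(7,0) succ=(0,0) retry=(0,1)
step 3 (W2 LOAD): counter=7 r=(7,7) succ=(0,0) retry=(0,1)
step 4 (W2 CAS): counter=8 r=(7,7) succ=(0,1) retry=(0,1)

counter=8 r=(7,7) succ=(0,1) retry=(0,1)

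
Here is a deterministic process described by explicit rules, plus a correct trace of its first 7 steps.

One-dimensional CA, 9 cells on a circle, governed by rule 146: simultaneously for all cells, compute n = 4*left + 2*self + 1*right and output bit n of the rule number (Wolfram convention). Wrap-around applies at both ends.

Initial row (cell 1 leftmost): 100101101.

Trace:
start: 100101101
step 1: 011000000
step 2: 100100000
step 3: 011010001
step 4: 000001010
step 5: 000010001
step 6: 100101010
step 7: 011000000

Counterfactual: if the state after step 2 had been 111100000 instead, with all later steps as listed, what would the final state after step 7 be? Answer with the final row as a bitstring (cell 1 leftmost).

011000000

state after step 2 := 111100000
step 3: 011010001
step 4: 000001010
step 5: 000010001
step 6: 100101010
step 7: 011000000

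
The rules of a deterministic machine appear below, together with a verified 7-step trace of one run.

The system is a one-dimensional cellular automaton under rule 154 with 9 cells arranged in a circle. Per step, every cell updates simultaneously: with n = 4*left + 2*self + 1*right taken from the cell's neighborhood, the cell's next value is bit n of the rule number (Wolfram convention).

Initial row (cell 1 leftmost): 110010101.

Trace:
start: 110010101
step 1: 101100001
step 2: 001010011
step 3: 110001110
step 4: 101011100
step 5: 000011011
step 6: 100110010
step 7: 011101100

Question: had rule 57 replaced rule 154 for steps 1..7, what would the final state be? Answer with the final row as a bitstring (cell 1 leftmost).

010101001

(re-executing steps 1..7 under rule 57; state before step 1: 110010101)
step 1: 001001011
step 2: 100100110
step 3: 010010101
step 4: 101001010
step 5: 010100101
step 6: 101010010
step 7: 010101001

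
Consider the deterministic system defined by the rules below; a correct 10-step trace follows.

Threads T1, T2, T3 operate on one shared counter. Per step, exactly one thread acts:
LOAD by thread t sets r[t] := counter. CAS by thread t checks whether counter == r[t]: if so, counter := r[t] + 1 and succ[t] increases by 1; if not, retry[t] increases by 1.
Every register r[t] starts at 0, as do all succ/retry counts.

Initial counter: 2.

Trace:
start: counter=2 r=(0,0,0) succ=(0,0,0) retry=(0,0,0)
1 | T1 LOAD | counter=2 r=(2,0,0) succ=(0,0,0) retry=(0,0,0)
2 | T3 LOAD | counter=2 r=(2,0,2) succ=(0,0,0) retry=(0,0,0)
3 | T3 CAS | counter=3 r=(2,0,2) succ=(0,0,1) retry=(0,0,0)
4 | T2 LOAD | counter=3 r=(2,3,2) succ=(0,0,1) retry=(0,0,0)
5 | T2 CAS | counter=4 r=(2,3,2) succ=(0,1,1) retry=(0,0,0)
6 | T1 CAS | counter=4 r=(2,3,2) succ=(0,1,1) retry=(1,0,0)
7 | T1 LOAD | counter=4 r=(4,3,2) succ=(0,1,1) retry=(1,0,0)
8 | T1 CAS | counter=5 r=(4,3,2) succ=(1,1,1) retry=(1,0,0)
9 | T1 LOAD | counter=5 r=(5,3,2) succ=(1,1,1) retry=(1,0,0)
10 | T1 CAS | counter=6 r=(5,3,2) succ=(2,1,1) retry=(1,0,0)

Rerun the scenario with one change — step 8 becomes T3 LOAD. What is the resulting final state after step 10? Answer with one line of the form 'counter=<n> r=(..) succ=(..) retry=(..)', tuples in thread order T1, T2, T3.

counter=5 r=(4,3,4) succ=(1,1,1) retry=(1,0,0)

(re-executing from step 8 with the substitution; state before step 8: counter=4 r=(4,3,2) succ=(0,1,1) retry=(1,0,0))
8 | T3 LOAD | counter=4 r=(4,3,4) succ=(0,1,1) retry=(1,0,0)
9 | T1 LOAD | counter=4 r=(4,3,4) succ=(0,1,1) retry=(1,0,0)
10 | T1 CAS | counter=5 r=(4,3,4) succ=(1,1,1) retry=(1,0,0)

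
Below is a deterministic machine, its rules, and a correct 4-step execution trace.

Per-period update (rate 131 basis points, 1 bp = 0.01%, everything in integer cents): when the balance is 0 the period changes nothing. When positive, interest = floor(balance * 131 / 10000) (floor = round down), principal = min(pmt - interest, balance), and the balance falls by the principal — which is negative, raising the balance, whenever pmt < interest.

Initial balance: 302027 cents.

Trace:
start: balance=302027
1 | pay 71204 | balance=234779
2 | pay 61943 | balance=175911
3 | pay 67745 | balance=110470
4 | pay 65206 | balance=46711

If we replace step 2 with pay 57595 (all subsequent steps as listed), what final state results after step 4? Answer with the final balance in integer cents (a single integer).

51173

(re-executing from step 2 with the substitution; state before step 2: balance=234779)
2 | pay 57595 | balance=180259
3 | pay 67745 | balance=114875
4 | pay 65206 | balance=51173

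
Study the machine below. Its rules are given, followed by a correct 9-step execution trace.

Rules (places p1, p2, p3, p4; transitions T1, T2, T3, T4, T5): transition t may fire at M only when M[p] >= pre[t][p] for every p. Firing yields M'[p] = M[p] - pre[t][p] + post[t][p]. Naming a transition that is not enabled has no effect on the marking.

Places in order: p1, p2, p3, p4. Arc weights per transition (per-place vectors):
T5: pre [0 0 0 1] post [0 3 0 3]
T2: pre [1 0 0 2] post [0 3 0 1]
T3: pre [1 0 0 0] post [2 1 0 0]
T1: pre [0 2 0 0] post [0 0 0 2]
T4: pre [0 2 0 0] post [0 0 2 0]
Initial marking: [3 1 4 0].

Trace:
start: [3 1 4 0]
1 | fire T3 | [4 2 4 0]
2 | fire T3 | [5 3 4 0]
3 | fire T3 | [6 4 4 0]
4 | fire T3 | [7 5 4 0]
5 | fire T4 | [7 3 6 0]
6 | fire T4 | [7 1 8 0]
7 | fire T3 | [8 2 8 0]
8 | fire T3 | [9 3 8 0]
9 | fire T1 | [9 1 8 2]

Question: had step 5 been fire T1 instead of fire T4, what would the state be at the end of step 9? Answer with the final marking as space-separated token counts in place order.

9 1 6 4

(re-executing from step 5 with the substitution; state before step 5: [7 5 4 0])
5 | fire T1 | [7 3 4 2]
6 | fire T4 | [7 1 6 2]
7 | fire T3 | [8 2 6 2]
8 | fire T3 | [9 3 6 2]
9 | fire T1 | [9 1 6 4]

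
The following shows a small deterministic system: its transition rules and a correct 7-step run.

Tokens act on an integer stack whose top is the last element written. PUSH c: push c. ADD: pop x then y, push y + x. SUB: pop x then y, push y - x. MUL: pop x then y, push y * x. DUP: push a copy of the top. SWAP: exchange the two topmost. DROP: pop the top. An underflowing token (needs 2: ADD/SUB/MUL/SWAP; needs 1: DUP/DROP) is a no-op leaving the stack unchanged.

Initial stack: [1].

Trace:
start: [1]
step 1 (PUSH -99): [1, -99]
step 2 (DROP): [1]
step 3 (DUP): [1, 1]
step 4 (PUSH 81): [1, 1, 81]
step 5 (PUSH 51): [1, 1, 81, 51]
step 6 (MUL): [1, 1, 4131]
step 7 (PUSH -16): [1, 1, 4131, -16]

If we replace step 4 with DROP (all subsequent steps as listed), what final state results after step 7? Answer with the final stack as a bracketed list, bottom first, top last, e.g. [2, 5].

[51, -16]

(re-executing from step 4 with the substitution; state before step 4: [1, 1])
step 4 (DROP): [1]
step 5 (PUSH 51): [1, 51]
step 6 (MUL): [51]
step 7 (PUSH -16): [51, -16]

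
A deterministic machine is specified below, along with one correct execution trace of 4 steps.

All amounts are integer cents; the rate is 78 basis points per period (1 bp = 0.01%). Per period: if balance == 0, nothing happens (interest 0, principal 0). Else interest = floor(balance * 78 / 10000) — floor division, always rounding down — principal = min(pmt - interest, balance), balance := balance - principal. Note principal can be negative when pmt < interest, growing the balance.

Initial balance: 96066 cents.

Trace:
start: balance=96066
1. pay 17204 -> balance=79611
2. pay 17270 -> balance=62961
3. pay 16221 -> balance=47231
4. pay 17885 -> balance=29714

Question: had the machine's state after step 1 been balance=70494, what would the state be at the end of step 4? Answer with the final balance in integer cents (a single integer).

20382

state after step 1 := balance=70494
2. pay 17270 -> balance=53773
3. pay 16221 -> balance=37971
4. pay 17885 -> balance=20382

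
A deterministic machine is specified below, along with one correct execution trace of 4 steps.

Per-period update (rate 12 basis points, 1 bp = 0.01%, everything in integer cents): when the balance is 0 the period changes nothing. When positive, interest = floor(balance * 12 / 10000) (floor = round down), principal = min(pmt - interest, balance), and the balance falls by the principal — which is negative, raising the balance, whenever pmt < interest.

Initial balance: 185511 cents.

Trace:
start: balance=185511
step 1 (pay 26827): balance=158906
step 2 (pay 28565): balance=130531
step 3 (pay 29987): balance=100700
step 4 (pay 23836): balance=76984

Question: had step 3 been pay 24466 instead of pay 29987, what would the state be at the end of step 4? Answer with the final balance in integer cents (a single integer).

82512

(re-executing from step 3 with the substitution; state before step 3: balance=130531)
step 3 (pay 24466): balance=106221
step 4 (pay 23836): balance=82512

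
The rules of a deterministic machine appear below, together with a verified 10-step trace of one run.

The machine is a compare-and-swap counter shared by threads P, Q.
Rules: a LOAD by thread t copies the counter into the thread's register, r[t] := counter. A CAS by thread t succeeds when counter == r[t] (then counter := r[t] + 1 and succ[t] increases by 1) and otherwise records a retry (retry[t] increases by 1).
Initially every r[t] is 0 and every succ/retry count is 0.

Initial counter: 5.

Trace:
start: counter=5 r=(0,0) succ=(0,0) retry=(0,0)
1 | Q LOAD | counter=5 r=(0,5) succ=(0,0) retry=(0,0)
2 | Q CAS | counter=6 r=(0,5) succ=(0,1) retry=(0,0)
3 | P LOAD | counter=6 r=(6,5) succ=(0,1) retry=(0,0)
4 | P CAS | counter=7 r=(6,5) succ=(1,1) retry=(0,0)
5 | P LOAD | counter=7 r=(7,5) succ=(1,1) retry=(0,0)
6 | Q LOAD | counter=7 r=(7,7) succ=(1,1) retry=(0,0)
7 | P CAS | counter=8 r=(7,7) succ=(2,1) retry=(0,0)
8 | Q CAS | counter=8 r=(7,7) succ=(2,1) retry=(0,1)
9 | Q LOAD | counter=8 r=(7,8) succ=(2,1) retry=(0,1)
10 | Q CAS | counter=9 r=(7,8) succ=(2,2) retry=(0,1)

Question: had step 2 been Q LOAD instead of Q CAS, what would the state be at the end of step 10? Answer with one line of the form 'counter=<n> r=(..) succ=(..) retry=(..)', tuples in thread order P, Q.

(re-executing from step 2 with the substitution; state before step 2: counter=5 r=(0,5) succ=(0,0) retry=(0,0))
2 | Q LOAD | counter=5 r=(0,5) succ=(0,0) retry=(0,0)
3 | P LOAD | counter=5 r=(5,5) succ=(0,0) retry=(0,0)
4 | P CAS | counter=6 r=(5,5) succ=(1,0) retry=(0,0)
5 | P LOAD | counter=6 r=(6,5) succ=(1,0) retry=(0,0)
6 | Q LOAD | counter=6 r=(6,6) succ=(1,0) retry=(0,0)
7 | P CAS | counter=7 r=(6,6) succ=(2,0) retry=(0,0)
8 | Q CAS | counter=7 r=(6,6) succ=(2,0) retry=(0,1)
9 | Q LOAD | counter=7 r=(6,7) succ=(2,0) retry=(0,1)
10 | Q CAS | counter=8 r=(6,7) succ=(2,1) retry=(0,1)

counter=8 r=(6,7) succ=(2,1) retry=(0,1)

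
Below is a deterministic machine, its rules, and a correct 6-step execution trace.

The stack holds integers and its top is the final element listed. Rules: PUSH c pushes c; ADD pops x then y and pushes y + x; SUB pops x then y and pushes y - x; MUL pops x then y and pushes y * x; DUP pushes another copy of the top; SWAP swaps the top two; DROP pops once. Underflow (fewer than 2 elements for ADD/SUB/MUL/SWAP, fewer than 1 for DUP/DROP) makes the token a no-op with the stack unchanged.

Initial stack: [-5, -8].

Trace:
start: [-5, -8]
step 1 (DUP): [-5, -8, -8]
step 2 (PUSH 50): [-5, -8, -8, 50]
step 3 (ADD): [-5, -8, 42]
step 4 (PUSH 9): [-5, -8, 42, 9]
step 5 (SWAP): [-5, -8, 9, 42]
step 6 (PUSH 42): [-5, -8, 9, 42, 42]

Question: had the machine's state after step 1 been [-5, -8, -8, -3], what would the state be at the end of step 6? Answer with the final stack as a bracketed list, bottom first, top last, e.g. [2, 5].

[-5, -8, -8, 9, 47, 42]

state after step 1 := [-5, -8, -8, -3]
step 2 (PUSH 50): [-5, -8, -8, -3, 50]
step 3 (ADD): [-5, -8, -8, 47]
step 4 (PUSH 9): [-5, -8, -8, 47, 9]
step 5 (SWAP): [-5, -8, -8, 9, 47]
step 6 (PUSH 42): [-5, -8, -8, 9, 47, 42]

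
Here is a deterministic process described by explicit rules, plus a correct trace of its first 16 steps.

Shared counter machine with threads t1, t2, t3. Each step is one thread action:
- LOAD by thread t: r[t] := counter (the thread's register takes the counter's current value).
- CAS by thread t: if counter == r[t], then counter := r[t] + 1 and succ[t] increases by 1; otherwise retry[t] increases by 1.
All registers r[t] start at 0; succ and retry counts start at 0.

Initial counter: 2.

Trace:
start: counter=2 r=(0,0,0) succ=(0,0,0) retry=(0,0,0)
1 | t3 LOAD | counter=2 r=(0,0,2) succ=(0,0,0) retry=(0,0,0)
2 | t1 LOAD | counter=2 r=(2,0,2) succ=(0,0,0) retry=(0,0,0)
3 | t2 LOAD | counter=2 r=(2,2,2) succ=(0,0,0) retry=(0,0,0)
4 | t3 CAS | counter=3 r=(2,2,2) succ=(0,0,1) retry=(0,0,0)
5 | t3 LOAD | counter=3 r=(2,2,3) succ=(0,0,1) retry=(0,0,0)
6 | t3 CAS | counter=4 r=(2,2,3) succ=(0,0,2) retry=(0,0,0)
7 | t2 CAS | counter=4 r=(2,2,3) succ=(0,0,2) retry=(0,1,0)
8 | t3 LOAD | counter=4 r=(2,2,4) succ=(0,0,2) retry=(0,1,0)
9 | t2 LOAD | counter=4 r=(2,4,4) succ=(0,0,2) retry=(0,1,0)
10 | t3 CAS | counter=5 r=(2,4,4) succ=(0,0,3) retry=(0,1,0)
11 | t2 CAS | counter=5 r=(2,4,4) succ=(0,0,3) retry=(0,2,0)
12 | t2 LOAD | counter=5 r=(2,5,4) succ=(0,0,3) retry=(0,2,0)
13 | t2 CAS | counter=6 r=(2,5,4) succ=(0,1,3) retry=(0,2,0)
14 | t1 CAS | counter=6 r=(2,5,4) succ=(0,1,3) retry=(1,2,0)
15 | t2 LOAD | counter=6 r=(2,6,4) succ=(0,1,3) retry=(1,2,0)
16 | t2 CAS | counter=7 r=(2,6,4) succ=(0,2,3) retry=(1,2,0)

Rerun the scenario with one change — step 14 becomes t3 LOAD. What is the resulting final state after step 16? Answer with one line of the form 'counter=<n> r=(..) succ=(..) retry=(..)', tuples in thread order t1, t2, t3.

(re-executing from step 14 with the substitution; state before step 14: counter=6 r=(2,5,4) succ=(0,1,3) retry=(0,2,0))
14 | t3 LOAD | counter=6 r=(2,5,6) succ=(0,1,3) retry=(0,2,0)
15 | t2 LOAD | counter=6 r=(2,6,6) succ=(0,1,3) retry=(0,2,0)
16 | t2 CAS | counter=7 r=(2,6,6) succ=(0,2,3) retry=(0,2,0)

counter=7 r=(2,6,6) succ=(0,2,3) retry=(0,2,0)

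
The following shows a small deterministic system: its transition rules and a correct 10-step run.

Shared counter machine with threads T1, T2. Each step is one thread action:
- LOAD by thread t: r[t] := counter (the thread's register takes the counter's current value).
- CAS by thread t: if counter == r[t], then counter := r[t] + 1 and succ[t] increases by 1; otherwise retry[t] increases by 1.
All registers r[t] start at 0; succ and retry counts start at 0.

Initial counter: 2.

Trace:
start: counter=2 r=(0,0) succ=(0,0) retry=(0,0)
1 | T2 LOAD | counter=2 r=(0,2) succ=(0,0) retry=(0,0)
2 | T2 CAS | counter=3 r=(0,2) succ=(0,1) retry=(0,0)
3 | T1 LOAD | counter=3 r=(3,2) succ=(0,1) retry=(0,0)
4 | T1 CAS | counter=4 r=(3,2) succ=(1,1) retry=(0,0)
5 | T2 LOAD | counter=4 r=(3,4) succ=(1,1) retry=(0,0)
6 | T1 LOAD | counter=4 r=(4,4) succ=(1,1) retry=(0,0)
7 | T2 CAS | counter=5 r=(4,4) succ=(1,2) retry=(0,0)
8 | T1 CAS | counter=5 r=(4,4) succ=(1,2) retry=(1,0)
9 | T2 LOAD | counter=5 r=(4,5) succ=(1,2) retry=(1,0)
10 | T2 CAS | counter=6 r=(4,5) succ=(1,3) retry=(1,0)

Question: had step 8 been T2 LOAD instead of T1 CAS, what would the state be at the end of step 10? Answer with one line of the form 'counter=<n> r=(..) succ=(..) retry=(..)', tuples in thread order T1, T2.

(re-executing from step 8 with the substitution; state before step 8: counter=5 r=(4,4) succ=(1,2) retry=(0,0))
8 | T2 LOAD | counter=5 r=(4,5) succ=(1,2) retry=(0,0)
9 | T2 LOAD | counter=5 r=(4,5) succ=(1,2) retry=(0,0)
10 | T2 CAS | counter=6 r=(4,5) succ=(1,3) retry=(0,0)

counter=6 r=(4,5) succ=(1,3) retry=(0,0)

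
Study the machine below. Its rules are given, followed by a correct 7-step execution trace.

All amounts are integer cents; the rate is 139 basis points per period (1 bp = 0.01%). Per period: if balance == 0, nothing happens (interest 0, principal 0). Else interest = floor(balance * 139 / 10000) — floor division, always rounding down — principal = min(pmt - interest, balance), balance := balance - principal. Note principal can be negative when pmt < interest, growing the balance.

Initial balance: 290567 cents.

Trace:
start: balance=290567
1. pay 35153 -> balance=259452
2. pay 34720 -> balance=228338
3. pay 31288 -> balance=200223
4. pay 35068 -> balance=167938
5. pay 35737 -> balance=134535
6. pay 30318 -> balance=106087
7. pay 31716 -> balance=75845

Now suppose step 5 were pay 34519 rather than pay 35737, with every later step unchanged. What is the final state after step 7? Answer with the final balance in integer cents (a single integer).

77096

(re-executing from step 5 with the substitution; state before step 5: balance=167938)
5. pay 34519 -> balance=135753
6. pay 30318 -> balance=107321
7. pay 31716 -> balance=77096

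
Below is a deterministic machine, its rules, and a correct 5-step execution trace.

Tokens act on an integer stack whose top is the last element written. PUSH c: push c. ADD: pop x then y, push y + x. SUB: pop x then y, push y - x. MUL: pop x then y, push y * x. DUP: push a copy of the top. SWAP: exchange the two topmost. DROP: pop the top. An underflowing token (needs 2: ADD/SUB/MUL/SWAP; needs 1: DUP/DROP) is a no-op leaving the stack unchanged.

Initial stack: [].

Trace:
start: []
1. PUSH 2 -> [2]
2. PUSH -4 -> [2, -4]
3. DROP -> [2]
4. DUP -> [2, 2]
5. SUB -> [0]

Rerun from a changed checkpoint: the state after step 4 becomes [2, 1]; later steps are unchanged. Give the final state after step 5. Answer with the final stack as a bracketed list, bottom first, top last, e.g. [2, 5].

state after step 4 := [2, 1]
5. SUB -> [1]

[1]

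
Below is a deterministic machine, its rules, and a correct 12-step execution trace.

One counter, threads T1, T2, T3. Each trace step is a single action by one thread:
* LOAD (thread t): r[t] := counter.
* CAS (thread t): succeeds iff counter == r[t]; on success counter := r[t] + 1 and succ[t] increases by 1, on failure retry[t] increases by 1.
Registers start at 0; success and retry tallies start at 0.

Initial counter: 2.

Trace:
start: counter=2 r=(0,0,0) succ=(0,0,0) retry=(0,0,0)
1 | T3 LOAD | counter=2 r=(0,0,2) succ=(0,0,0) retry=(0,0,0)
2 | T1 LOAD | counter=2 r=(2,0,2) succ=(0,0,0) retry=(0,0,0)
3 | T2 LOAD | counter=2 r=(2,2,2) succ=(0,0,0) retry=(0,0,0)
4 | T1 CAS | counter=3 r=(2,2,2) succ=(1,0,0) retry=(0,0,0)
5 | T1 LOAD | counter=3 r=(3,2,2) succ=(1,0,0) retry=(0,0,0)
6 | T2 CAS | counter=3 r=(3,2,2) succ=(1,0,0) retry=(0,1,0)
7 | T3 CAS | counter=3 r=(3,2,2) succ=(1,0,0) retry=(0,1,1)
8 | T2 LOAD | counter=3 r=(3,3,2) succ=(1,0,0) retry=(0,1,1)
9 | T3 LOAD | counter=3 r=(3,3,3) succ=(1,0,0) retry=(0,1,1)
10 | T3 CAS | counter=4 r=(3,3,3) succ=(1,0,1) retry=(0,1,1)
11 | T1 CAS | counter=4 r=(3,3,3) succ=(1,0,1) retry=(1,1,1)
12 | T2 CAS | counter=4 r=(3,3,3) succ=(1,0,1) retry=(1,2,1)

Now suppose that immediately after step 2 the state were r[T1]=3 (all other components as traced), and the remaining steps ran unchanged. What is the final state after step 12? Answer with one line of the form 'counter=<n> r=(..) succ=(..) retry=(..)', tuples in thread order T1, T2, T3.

state after step 2 := counter=2 r=(3,0,2) succ=(0,0,0) retry=(0,0,0)
3 | T2 LOAD | counter=2 r=(3,2,2) succ=(0,0,0) retry=(0,0,0)
4 | T1 CAS | counter=2 r=(3,2,2) succ=(0,0,0) retry=(1,0,0)
5 | T1 LOAD | counter=2 r=(2,2,2) succ=(0,0,0) retry=(1,0,0)
6 | T2 CAS | counter=3 r=(2,2,2) succ=(0,1,0) retry=(1,0,0)
7 | T3 CAS | counter=3 r=(2,2,2) succ=(0,1,0) retry=(1,0,1)
8 | T2 LOAD | counter=3 r=(2,3,2) succ=(0,1,0) retry=(1,0,1)
9 | T3 LOAD | counter=3 r=(2,3,3) succ=(0,1,0) retry=(1,0,1)
10 | T3 CAS | counter=4 r=(2,3,3) succ=(0,1,1) retry=(1,0,1)
11 | T1 CAS | counter=4 r=(2,3,3) succ=(0,1,1) retry=(2,0,1)
12 | T2 CAS | counter=4 r=(2,3,3) succ=(0,1,1) retry=(2,1,1)

counter=4 r=(2,3,3) succ=(0,1,1) retry=(2,1,1)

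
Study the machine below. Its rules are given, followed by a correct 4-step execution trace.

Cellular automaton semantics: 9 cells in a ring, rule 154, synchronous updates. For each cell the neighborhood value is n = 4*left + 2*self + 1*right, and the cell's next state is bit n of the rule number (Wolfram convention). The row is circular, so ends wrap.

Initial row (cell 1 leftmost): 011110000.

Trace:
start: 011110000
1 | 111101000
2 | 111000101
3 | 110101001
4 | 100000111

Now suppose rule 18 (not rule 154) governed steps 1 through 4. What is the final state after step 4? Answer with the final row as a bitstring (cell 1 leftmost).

(re-executing steps 1..4 under rule 18; state before step 1: 011110000)
1 | 100001000
2 | 010010101
3 | 001100000
4 | 010010000

010010000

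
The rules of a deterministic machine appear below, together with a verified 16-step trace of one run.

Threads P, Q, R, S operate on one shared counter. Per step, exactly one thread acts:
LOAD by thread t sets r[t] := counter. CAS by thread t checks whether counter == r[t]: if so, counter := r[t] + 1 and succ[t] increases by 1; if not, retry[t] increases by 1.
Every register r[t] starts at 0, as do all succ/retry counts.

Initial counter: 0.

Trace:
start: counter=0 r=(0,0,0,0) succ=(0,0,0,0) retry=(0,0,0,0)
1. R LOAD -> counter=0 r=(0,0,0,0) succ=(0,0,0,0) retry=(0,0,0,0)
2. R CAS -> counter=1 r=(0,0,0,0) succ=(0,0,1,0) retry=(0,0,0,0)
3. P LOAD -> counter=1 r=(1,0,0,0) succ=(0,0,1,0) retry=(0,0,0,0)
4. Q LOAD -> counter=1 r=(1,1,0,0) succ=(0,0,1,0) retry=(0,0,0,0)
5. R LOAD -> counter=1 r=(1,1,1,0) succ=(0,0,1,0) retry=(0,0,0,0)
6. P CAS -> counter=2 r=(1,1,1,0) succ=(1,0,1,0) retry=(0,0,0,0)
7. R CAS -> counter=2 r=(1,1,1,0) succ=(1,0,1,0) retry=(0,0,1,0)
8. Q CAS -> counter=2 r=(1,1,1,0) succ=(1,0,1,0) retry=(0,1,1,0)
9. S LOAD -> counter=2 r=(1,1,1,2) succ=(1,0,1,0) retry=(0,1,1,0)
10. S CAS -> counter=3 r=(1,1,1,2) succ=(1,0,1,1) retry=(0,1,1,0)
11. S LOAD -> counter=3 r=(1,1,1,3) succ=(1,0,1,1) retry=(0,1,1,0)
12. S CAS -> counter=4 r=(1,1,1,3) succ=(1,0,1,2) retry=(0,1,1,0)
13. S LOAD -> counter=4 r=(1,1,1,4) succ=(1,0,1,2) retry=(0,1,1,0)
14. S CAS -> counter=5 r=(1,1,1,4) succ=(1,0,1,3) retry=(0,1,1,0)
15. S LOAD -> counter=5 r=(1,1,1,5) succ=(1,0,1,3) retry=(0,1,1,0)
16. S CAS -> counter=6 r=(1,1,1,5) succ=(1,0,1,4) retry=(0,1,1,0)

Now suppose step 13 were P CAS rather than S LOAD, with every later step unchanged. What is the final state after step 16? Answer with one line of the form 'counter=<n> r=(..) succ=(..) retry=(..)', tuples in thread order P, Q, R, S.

counter=5 r=(1,1,1,4) succ=(1,0,1,3) retry=(1,1,1,1)

(re-executing from step 13 with the substitution; state before step 13: counter=4 r=(1,1,1,3) succ=(1,0,1,2) retry=(0,1,1,0))
13. P CAS -> counter=4 r=(1,1,1,3) succ=(1,0,1,2) retry=(1,1,1,0)
14. S CAS -> counter=4 r=(1,1,1,3) succ=(1,0,1,2) retry=(1,1,1,1)
15. S LOAD -> counter=4 r=(1,1,1,4) succ=(1,0,1,2) retry=(1,1,1,1)
16. S CAS -> counter=5 r=(1,1,1,4) succ=(1,0,1,3) retry=(1,1,1,1)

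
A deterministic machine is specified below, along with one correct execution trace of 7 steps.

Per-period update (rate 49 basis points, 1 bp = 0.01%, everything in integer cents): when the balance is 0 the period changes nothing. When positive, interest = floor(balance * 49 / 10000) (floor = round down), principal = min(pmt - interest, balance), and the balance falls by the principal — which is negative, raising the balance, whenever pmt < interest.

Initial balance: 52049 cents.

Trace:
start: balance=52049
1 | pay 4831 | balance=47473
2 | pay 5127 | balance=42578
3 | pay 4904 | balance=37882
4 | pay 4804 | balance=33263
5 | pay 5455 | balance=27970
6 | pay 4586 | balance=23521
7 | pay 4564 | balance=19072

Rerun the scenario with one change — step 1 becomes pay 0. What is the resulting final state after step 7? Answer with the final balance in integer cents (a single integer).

24048

(re-executing from step 1 with the substitution; state before step 1: balance=52049)
1 | pay 0 | balance=52304
2 | pay 5127 | balance=47433
3 | pay 4904 | balance=42761
4 | pay 4804 | balance=38166
5 | pay 5455 | balance=32898
6 | pay 4586 | balance=28473
7 | pay 4564 | balance=24048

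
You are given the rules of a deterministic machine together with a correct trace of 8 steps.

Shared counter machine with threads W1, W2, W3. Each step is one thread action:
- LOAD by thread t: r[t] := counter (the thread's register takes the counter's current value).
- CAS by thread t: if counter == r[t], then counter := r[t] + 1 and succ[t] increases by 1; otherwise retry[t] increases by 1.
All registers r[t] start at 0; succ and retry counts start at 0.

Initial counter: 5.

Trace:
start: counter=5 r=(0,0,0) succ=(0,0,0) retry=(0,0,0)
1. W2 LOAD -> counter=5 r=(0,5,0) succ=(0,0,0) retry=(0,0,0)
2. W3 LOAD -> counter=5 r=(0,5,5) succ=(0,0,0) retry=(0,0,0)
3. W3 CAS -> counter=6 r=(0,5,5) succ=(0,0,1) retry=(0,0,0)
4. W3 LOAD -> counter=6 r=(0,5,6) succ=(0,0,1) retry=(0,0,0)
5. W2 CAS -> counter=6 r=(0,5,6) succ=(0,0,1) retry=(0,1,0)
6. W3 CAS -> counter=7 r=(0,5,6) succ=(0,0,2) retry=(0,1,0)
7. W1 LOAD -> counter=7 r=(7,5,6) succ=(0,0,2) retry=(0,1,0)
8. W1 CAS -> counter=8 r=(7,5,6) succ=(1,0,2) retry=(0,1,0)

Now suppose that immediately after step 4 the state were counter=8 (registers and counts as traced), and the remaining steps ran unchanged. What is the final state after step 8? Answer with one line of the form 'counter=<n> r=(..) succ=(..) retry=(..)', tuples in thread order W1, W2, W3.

counter=9 r=(8,5,6) succ=(1,0,1) retry=(0,1,1)

state after step 4 := counter=8 r=(0,5,6) succ=(0,0,1) retry=(0,0,0)
5. W2 CAS -> counter=8 r=(0,5,6) succ=(0,0,1) retry=(0,1,0)
6. W3 CAS -> counter=8 r=(0,5,6) succ=(0,0,1) retry=(0,1,1)
7. W1 LOAD -> counter=8 r=(8,5,6) succ=(0,0,1) retry=(0,1,1)
8. W1 CAS -> counter=9 r=(8,5,6) succ=(1,0,1) retry=(0,1,1)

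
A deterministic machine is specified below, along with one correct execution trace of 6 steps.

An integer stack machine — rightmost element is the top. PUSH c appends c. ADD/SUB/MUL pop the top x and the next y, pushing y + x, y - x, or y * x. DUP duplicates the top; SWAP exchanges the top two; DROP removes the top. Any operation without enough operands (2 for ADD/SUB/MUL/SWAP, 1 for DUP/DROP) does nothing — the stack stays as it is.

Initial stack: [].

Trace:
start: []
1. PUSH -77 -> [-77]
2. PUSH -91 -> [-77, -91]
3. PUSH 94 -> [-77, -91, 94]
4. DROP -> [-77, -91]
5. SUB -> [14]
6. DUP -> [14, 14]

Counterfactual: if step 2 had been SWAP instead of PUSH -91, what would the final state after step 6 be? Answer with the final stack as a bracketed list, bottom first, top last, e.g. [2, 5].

[-77, -77]

(re-executing from step 2 with the substitution; state before step 2: [-77])
2. SWAP -> [-77]
3. PUSH 94 -> [-77, 94]
4. DROP -> [-77]
5. SUB -> [-77]
6. DUP -> [-77, -77]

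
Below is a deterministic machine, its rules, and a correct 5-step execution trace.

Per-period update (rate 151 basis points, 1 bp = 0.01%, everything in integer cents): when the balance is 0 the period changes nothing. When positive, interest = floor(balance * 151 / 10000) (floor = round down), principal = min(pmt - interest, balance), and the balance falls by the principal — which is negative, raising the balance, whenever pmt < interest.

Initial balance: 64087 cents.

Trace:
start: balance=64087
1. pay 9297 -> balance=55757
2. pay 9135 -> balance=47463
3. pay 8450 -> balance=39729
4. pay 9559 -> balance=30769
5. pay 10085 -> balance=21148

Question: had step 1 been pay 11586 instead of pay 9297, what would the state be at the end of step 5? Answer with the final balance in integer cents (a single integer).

18719

(re-executing from step 1 with the substitution; state before step 1: balance=64087)
1. pay 11586 -> balance=53468
2. pay 9135 -> balance=45140
3. pay 8450 -> balance=37371
4. pay 9559 -> balance=28376
5. pay 10085 -> balance=18719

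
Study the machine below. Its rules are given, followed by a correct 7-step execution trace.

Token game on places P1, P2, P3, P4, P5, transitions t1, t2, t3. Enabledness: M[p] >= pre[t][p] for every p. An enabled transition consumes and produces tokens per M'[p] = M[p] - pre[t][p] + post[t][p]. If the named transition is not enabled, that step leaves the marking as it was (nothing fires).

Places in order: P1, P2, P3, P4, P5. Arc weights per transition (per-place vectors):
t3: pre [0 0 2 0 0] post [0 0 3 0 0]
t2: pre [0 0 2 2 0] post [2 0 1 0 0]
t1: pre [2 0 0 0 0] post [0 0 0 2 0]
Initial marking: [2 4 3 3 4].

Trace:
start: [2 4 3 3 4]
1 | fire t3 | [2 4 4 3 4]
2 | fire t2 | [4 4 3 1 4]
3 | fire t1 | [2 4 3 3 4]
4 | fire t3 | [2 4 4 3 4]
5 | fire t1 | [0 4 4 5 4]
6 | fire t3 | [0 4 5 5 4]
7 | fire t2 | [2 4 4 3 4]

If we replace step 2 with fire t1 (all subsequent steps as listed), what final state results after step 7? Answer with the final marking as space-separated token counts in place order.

(re-executing from step 2 with the substitution; state before step 2: [2 4 4 3 4])
2 | fire t1 | [0 4 4 5 4]
3 | fire t1 | [0 4 4 5 4]
4 | fire t3 | [0 4 5 5 4]
5 | fire t1 | [0 4 5 5 4]
6 | fire t3 | [0 4 6 5 4]
7 | fire t2 | [2 4 5 3 4]

2 4 5 3 4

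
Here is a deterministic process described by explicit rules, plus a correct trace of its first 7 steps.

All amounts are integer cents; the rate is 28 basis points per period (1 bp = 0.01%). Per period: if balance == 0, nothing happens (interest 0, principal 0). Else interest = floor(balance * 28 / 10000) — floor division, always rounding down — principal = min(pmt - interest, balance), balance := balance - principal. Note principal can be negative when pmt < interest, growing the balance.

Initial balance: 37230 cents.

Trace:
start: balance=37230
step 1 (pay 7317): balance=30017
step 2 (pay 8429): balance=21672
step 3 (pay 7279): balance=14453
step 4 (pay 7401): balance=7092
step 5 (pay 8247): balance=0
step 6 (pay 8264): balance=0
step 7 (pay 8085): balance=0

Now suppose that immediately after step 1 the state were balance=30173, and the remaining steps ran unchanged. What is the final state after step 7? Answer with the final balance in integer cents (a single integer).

0

state after step 1 := balance=30173
step 2 (pay 8429): balance=21828
step 3 (pay 7279): balance=14610
step 4 (pay 7401): balance=7249
step 5 (pay 8247): balance=0
step 6 (pay 8264): balance=0
step 7 (pay 8085): balance=0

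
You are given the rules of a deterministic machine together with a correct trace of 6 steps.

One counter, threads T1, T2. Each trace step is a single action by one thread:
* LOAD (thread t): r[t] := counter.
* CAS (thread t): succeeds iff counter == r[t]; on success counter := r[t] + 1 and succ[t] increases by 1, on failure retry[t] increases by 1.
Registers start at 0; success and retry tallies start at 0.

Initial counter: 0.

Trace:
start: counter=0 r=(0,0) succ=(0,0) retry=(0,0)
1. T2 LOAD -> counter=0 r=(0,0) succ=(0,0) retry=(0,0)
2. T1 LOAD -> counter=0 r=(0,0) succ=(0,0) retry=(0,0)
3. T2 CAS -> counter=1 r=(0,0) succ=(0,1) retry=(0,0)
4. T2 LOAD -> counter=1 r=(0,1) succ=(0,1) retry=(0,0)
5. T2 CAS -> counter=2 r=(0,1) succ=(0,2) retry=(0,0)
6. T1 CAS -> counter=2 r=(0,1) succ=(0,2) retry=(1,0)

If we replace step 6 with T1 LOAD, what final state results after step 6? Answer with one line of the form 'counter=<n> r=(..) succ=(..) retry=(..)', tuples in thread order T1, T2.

counter=2 r=(2,1) succ=(0,2) retry=(0,0)

(re-executing from step 6 with the substitution; state before step 6: counter=2 r=(0,1) succ=(0,2) retry=(0,0))
6. T1 LOAD -> counter=2 r=(2,1) succ=(0,2) retry=(0,0)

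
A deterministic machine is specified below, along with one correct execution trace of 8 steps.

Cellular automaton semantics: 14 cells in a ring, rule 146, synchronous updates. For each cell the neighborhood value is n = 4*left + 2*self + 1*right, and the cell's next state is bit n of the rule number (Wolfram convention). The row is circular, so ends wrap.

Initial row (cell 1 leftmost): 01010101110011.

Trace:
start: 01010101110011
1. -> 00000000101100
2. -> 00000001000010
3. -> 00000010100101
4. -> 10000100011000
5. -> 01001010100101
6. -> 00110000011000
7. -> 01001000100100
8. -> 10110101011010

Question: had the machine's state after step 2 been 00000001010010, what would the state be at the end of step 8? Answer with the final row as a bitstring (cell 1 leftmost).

state after step 2 := 00000001010010
3. -> 00000010001101
4. -> 10000101010000
5. -> 01001000001001
6. -> 00110100010110
7. -> 01000010100001
8. -> 00100100010010

00100100010010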